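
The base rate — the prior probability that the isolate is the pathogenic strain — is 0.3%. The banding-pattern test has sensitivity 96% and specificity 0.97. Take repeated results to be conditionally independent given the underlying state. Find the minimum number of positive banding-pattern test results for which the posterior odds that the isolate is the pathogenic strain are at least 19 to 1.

3

Prior odds: 0.003 ÷ 0.997 = 3/997.
False-positive rate = 1 − 0.97 = 0.03; likelihood ratio of a positive = 0.96/0.03 = 32.
Target odds = 19.
Require 32ⁿ ≥ 19 ÷ (3/997) = 18943/3.
32² = 1024 falls short of 18943/3 but 32³ = 32768 reaches it, so n = 3.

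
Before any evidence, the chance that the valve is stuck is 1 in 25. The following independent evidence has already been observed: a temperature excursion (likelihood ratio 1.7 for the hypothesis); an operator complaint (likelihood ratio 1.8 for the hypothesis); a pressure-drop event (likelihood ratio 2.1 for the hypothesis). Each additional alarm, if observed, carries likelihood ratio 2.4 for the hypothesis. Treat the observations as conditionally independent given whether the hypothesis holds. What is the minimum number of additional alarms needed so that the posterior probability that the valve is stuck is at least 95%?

Prior odds = 0.04/0.96 = 1/24.
Combined Bayes factor of the evidence already in hand = 1.7 × 1.8 × 2.1 = 6.426.
Odds after that evidence = (1/24) × 6.426 = 0.26775.
Target odds = 0.95/0.05 = 19.
Need 2.4ⁿ ≥ 19 ÷ 0.26775 = 76000/1071.
2.4⁴ = 33.1776 falls short of 76000/1071 but 2.4⁵ = 79.62624 reaches it, so n = 5.

5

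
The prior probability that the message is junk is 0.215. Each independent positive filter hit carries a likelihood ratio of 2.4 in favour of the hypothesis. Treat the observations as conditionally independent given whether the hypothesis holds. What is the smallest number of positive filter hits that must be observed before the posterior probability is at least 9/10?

4

Prior odds = 0.215/0.785 = 43/157.
Likelihood ratio per positive filter hit = 2.4.
Target odds: 0.9 ÷ 0.1 = 9.
Require 2.4ⁿ ≥ 9 ÷ (43/157) = 1413/43.
2.4³ = 13.824 falls short of 1413/43 but 2.4⁴ = 33.1776 reaches it, so n = 4.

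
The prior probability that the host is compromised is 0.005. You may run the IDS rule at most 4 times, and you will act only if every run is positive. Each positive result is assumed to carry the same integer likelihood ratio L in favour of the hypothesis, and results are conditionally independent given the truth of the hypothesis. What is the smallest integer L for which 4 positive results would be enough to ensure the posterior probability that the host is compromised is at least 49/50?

Prior odds = 0.005/0.995 = 1/199.
Target odds = 0.98/0.02 = 49.
Need L⁴ ≥ 49 ÷ (1/199) = 9751.
9⁴ = 6561 < 9751 ≤ 10000 = 10⁴, so L = 10.

10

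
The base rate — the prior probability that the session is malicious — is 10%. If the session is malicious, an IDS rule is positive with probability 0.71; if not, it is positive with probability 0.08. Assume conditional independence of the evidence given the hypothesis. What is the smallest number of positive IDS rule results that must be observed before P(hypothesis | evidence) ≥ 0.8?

Prior odds: 0.1 ÷ 0.9 = 1/9.
Likelihood ratio of a positive = 0.71/0.08 = 8.875.
Target posterior odds = 0.8/0.2 = 4.
Require 8.875ⁿ ≥ 4 ÷ (1/9) = 36.
8.875¹ = 8.875 falls short of 36 but 8.875² = 78.765625 reaches it, so n = 2.

2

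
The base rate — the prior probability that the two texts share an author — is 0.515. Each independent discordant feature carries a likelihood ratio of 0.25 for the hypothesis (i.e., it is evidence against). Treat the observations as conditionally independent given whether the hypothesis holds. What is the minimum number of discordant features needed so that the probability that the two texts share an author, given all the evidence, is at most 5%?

3

Prior odds = 0.515/0.485 = 103/97.
Likelihood ratio per discordant feature = 0.25.
Target odds: 0.05 ÷ 0.95 = 1/19.
Need (103/97) × 0.25ⁿ ≤ 1/19, i.e. 0.25ⁿ ≤ 97/1957.
0.25² = 0.0625 is still above 97/1957 but 0.25³ = 0.015625 is at or below it, so n = 3.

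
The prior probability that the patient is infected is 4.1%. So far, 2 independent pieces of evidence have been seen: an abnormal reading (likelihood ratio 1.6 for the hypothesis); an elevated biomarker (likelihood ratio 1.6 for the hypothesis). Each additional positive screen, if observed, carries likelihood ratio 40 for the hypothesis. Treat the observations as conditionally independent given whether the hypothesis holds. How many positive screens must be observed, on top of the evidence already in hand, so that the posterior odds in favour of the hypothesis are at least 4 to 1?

Prior odds = 0.041/0.959 = 41/959.
Combined Bayes factor of the evidence already in hand = 1.6 × 1.6 = 2.56.
Odds after that evidence = (41/959) × 2.56 = 2624/23975.
Target odds = 4.
Need 40ⁿ ≥ 4 ÷ (2624/23975) = 23975/656.
40¹ = 40, which meets the required 23975/656; so n = 1.

1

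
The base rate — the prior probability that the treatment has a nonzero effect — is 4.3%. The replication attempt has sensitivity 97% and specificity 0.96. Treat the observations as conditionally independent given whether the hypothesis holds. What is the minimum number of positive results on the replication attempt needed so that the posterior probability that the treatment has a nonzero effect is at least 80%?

2

Prior odds = 0.043/0.957 = 43/957.
False-positive rate = 1 − 0.96 = 0.04; likelihood ratio of a positive = 0.97/0.04 = 24.25.
Target odds: 0.8 ÷ 0.2 = 4.
Require 24.25ⁿ ≥ 4 ÷ (43/957) = 3828/43.
24.25¹ = 24.25 falls short of 3828/43 but 24.25² = 588.0625 reaches it, so n = 2.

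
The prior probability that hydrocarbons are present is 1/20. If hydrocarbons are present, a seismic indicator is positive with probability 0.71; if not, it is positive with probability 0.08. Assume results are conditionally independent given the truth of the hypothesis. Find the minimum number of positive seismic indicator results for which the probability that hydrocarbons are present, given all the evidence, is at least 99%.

4

Prior odds = 0.05/0.95 = 1/19.
Likelihood ratio of a positive = 0.71/0.08 = 8.875.
Target posterior odds = 0.99/0.01 = 99.
Require 8.875ⁿ ≥ 99 ÷ (1/19) = 1881.
8.875³ = 357911/512 falls short of 1881 but 8.875⁴ = 25411681/4096 reaches it, so n = 4.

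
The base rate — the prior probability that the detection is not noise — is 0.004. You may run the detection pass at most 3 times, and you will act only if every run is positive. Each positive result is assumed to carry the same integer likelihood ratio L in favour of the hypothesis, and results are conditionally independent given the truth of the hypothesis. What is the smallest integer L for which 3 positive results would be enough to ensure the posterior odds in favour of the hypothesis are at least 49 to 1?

Prior odds = 0.004/0.996 = 1/249.
Target odds = 49.
Need L³ ≥ 49 ÷ (1/249) = 12201.
23³ = 12167 < 12201 ≤ 13824 = 24³, so L = 24.

24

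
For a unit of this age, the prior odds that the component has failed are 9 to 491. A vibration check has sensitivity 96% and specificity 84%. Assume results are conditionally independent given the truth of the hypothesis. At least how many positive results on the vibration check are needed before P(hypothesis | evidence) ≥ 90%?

Prior odds = 9/491.
False-positive rate = 1 − 0.84 = 0.16; likelihood ratio of a positive = 0.96/0.16 = 6.
Target posterior odds = 0.9/0.1 = 9.
Require 6ⁿ ≥ 9 ÷ (9/491) = 491.
6³ = 216 falls short of 491 but 6⁴ = 1296 reaches it, so n = 4.

4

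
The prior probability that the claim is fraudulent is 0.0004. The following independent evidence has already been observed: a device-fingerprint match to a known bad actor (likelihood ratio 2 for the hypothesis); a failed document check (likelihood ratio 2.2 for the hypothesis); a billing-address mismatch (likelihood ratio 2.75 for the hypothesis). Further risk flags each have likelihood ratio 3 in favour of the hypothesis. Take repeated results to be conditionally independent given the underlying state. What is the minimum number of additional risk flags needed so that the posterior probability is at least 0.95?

8

Prior odds = 0.0004/0.9996 = 1/2499.
Combined Bayes factor of the evidence already in hand = 2 × 2.2 × 2.75 = 12.1.
Odds after that evidence = (1/2499) × 12.1 = 121/24990.
Target odds = 0.95/0.05 = 19.
Need 3ⁿ ≥ 19 ÷ (121/24990) = 474810/121.
3⁷ = 2187 falls short of 474810/121 but 3⁸ = 6561 reaches it, so n = 8.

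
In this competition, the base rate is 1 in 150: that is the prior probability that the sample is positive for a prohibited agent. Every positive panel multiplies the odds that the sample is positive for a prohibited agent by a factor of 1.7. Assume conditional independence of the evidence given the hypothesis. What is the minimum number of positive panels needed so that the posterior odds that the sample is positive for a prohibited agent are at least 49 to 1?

17

Prior odds: (1/150) ÷ (149/150) = 1/149.
Likelihood ratio per positive panel = 1.7.
Target odds = 49.
Require 1.7ⁿ ≥ 49 ÷ (1/149) = 7301.
1.7¹⁶ ≈4866.12 falls short of 7301 but 1.7¹⁷ ≈8272.4 reaches it, so n = 17.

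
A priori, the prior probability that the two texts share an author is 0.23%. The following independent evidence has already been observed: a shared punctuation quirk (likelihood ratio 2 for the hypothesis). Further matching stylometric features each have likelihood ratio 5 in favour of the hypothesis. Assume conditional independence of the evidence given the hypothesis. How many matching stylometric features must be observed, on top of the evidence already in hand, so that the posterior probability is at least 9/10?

Prior odds = 0.0023/0.9977 = 23/9977.
Bayes factor of the evidence already in hand = 2.
Odds after that evidence = (23/9977) × 2 = 46/9977.
Target odds = 0.9/0.1 = 9.
Need 5ⁿ ≥ 9 ÷ (46/9977) = 89793/46.
5⁴ = 625 falls short of 89793/46 but 5⁵ = 3125 reaches it, so n = 5.

5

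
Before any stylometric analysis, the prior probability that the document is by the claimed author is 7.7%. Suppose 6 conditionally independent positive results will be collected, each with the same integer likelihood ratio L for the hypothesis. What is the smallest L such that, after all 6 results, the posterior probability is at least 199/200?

Prior odds = 0.077/0.923 = 77/923.
Target odds = 0.995/0.005 = 199.
Need L⁶ ≥ 199 ÷ (77/923) = 183677/77.
3⁶ = 729 < 183677/77 ≤ 4096 = 4⁶, so L = 4.

4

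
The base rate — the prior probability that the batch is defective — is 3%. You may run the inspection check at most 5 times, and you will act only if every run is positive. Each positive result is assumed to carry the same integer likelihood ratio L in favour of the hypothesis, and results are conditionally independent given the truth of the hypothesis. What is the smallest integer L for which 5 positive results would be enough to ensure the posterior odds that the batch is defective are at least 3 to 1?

3

Prior odds = 0.03/0.97 = 3/97.
Target odds = 3.
Need L⁵ ≥ 3 ÷ (3/97) = 97.
2⁵ = 32 < 97 ≤ 243 = 3⁵, so L = 3.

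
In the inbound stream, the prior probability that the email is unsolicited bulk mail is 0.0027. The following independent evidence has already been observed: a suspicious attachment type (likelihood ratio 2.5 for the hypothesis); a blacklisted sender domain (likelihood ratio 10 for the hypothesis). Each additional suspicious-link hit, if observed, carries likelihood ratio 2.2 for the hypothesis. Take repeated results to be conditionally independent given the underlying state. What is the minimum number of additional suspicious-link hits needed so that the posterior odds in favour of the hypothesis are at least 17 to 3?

Prior odds = 0.0027/0.9973 = 27/9973.
Combined Bayes factor of the evidence already in hand = 2.5 × 10 = 25.
Odds after that evidence = (27/9973) × 25 = 675/9973.
Target odds = 17/3.
Need 2.2ⁿ ≥ 17/3 ÷ (675/9973) = 169541/2025.
2.2⁵ = 51.53632 falls short of 169541/2025 but 2.2⁶ = 1771561/15625 reaches it, so n = 6.

6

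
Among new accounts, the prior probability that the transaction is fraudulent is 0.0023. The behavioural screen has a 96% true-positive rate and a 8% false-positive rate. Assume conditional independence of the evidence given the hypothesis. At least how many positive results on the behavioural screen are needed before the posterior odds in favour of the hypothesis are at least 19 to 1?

4

Prior odds = 0.0023/0.9977 = 23/9977.
Likelihood ratio of a positive result = 0.96/0.08 = 12.
Target odds = 19.
Require 12ⁿ ≥ 19 ÷ (23/9977) = 189563/23.
12³ = 1728 falls short of 189563/23 but 12⁴ = 20736 reaches it, so n = 4.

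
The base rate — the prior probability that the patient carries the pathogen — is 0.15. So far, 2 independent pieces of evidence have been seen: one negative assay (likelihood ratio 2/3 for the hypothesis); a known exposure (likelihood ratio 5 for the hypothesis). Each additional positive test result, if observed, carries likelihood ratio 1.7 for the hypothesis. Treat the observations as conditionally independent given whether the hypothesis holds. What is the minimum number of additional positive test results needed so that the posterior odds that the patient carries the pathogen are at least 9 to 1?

Prior odds = 0.15/0.85 = 3/17.
Combined Bayes factor of the evidence already in hand = (2/3) × 5 = 10/3.
Odds after that evidence = (3/17) × 10/3 = 10/17.
Target odds = 9.
Need 1.7ⁿ ≥ 9 ÷ (10/17) = 15.3.
1.7⁵ = 1419857/100000 falls short of 15.3 but 1.7⁶ = 24137569/1000000 reaches it, so n = 6.

6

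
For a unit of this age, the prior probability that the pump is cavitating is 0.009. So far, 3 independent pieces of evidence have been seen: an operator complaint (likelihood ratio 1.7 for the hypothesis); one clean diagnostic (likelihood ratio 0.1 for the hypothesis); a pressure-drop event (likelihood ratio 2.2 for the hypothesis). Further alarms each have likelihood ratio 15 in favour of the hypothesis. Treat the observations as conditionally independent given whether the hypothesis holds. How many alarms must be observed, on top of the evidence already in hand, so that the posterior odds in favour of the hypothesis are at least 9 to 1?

Prior odds = 0.009/0.991 = 9/991.
Combined Bayes factor of the evidence already in hand = 1.7 × 0.1 × 2.2 = 0.374.
Odds after that evidence = (9/991) × 0.374 = 1683/495500.
Target odds = 9.
Need 15ⁿ ≥ 9 ÷ (1683/495500) = 495500/187.
15² = 225 falls short of 495500/187 but 15³ = 3375 reaches it, so n = 3.

3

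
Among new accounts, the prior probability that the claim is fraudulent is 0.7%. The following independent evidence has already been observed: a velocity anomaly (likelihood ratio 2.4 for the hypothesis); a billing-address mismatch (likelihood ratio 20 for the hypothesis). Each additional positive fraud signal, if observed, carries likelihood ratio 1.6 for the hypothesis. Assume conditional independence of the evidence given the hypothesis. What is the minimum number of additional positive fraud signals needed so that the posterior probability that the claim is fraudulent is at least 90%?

Prior odds = 0.007/0.993 = 7/993.
Combined Bayes factor of the evidence already in hand = 2.4 × 20 = 48.
Odds after that evidence = (7/993) × 48 = 112/331.
Target odds = 0.9/0.1 = 9.
Need 1.6ⁿ ≥ 9 ÷ (112/331) = 2979/112.
1.6⁶ = 262144/15625 falls short of 2979/112 but 1.6⁷ = 2097152/78125 reaches it, so n = 7.

7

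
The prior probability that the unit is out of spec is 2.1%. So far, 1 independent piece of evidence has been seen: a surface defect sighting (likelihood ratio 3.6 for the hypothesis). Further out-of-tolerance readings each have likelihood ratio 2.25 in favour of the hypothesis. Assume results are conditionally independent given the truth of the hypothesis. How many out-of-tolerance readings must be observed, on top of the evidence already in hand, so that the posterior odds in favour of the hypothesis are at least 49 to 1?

Prior odds = 0.021/0.979 = 21/979.
Bayes factor of the evidence already in hand = 3.6.
Odds after that evidence = (21/979) × 3.6 = 378/4895.
Target odds = 49.
Need 2.25ⁿ ≥ 49 ÷ (378/4895) = 34265/54.
2.25⁷ = 4782969/16384 falls short of 34265/54 but 2.25⁸ = 43046721/65536 reaches it, so n = 8.

8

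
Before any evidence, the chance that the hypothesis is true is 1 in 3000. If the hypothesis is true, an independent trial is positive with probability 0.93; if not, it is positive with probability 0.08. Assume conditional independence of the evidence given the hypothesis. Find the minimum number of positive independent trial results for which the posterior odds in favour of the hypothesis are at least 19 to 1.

Prior odds = (1/3000)/(2999/3000) = 1/2999.
Likelihood ratio of a positive = 0.93/0.08 = 11.625.
Target odds = 19.
Require 11.625ⁿ ≥ 19 ÷ (1/2999) = 56981.
11.625⁴ = 74805201/4096 falls short of 56981 but 11.625⁵ ≈212307 reaches it, so n = 5.

5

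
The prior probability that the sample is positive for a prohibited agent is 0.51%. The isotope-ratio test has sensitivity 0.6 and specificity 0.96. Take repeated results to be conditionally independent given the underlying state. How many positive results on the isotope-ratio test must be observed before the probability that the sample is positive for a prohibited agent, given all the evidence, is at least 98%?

4

Prior odds: 0.0051 ÷ 0.9949 = 51/9949.
False-positive rate = 1 − 0.96 = 0.04; likelihood ratio of a positive = 0.6/0.04 = 15.
Target posterior odds = 0.98/0.02 = 49.
Need (51/9949) × 15ⁿ ≥ 49, i.e. 15ⁿ ≥ 487501/51.
15³ = 3375 falls short of 487501/51 but 15⁴ = 50625 reaches it, so n = 4.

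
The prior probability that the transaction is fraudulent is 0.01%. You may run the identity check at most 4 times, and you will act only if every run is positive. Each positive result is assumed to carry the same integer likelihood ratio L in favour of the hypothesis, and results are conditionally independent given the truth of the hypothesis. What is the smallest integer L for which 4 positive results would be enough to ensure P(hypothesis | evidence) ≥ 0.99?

32

Prior odds = 0.0001/0.9999 = 1/9999.
Target odds = 0.99/0.01 = 99.
Need L⁴ ≥ 99 ÷ (1/9999) = 989901.
31⁴ = 923521 < 989901 ≤ 1048576 = 32⁴, so L = 32.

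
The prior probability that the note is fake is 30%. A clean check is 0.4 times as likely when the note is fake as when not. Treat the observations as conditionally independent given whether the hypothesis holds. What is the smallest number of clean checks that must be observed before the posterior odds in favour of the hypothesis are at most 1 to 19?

Prior odds: 0.3 ÷ 0.7 = 3/7.
Likelihood ratio per clean check = 0.4.
Target odds = 1/19.
Require 0.4ⁿ ≤ 1/19 ÷ (3/7) = 7/57.
0.4² = 0.16 is still above 7/57 but 0.4³ = 0.064 is at or below it, so n = 3.

3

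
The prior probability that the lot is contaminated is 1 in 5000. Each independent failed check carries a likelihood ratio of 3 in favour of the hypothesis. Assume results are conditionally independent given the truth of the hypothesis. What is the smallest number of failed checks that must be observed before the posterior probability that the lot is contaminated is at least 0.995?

13

Prior odds: 0.0002 ÷ 0.9998 = 1/4999.
Likelihood ratio per failed check = 3.
Target posterior odds = 0.995/0.005 = 199.
Need (1/4999) × 3ⁿ ≥ 199, i.e. 3ⁿ ≥ 994801.
3¹² = 531441 falls short of 994801 but 3¹³ = 1594323 reaches it, so n = 13.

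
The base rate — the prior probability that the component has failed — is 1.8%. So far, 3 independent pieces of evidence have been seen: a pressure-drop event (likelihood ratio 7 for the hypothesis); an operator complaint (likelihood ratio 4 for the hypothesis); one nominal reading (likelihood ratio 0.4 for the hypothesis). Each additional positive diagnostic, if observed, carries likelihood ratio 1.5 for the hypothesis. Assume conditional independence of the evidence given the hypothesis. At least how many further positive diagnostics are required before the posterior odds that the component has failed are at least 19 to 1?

12

Prior odds = 0.018/0.982 = 9/491.
Combined Bayes factor of the evidence already in hand = 7 × 4 × 0.4 = 11.2.
Odds after that evidence = (9/491) × 11.2 = 504/2455.
Target odds = 19.
Need 1.5ⁿ ≥ 19 ÷ (504/2455) = 46645/504.
1.5¹¹ = 177147/2048 falls short of 46645/504 but 1.5¹² = 531441/4096 reaches it, so n = 12.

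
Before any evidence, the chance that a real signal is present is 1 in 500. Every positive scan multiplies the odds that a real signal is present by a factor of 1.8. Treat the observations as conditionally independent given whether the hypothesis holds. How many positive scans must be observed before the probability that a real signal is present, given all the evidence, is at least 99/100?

Prior odds: 0.002 ÷ 0.998 = 1/499.
Likelihood ratio per positive scan = 1.8.
Target odds: 0.99 ÷ 0.01 = 99.
Need (1/499) × 1.8ⁿ ≥ 99, i.e. 1.8ⁿ ≥ 49401.
1.8¹⁸ ≈39346.4 falls short of 49401 but 1.8¹⁹ ≈70823.5 reaches it, so n = 19.

19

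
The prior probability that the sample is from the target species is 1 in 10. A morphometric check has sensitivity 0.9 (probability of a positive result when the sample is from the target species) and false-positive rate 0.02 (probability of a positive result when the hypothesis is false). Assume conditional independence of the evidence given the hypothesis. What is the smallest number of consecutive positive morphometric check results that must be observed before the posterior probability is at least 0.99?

2

Prior odds: 0.1 ÷ 0.9 = 1/9.
Likelihood ratio of a positive result = 0.9/0.02 = 45.
Target odds: 0.99 ÷ 0.01 = 99.
Need (1/9) × 45ⁿ ≥ 99, i.e. 45ⁿ ≥ 891.
45¹ = 45 falls short of 891 but 45² = 2025 reaches it, so n = 2.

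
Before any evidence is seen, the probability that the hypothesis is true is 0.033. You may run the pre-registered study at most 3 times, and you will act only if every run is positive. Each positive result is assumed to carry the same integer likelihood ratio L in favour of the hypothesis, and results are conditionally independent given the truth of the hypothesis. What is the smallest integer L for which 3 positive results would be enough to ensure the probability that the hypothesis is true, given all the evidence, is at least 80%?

5

Prior odds = 0.033/0.967 = 33/967.
Target odds = 0.8/0.2 = 4.
Need L³ ≥ 4 ÷ (33/967) = 3868/33.
4³ = 64 < 3868/33 ≤ 125 = 5³, so L = 5.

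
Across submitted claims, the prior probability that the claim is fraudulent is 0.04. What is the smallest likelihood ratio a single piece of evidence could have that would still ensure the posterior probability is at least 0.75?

Prior odds = 0.04/0.96 = 1/24.
Target odds = 0.75/0.25 = 3.
Required Bayes factor = 3 ÷ (1/24) = 72.

72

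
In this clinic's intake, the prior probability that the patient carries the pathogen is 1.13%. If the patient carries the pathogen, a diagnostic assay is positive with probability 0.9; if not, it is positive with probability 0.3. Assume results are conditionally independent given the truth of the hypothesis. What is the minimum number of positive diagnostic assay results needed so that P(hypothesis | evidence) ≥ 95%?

Prior odds = 0.0113/0.9887 = 113/9887.
Likelihood ratio of a positive = 0.9/0.3 = 3.
Target odds: 0.95 ÷ 0.05 = 19.
Need (113/9887) × 3ⁿ ≥ 19, i.e. 3ⁿ ≥ 187853/113.
3⁶ = 729 falls short of 187853/113 but 3⁷ = 2187 reaches it, so n = 7.

7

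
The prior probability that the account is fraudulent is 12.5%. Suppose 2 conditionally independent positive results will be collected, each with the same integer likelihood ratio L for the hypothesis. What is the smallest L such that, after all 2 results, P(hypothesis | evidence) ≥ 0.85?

7

Prior odds = 0.125/0.875 = 1/7.
Target odds = 0.85/0.15 = 17/3.
Need L² ≥ 17/3 ÷ (1/7) = 119/3.
6² = 36 < 119/3 ≤ 49 = 7², so L = 7.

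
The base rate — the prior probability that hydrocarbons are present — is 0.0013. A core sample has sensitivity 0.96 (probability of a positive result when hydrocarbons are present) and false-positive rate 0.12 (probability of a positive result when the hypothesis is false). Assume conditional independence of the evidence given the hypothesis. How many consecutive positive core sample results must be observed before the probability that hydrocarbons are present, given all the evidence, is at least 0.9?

Prior odds: 0.0013 ÷ 0.9987 = 13/9987.
Likelihood ratio of a positive result = 0.96/0.12 = 8.
Target odds: 0.9 ÷ 0.1 = 9.
Require 8ⁿ ≥ 9 ÷ (13/9987) = 89883/13.
8⁴ = 4096 falls short of 89883/13 but 8⁵ = 32768 reaches it, so n = 5.

5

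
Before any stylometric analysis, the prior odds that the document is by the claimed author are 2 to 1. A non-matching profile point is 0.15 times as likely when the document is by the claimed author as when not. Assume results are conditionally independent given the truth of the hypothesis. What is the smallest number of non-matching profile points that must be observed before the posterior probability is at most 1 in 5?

2

Prior odds = 2.
Likelihood ratio per non-matching profile point = 0.15.
Target posterior odds = 0.2/0.8 = 0.25.
Require 0.15ⁿ ≤ 0.25 ÷ 2 = 0.125.
0.15¹ = 0.15 is still above 0.125 but 0.15² = 0.0225 is at or below it, so n = 2.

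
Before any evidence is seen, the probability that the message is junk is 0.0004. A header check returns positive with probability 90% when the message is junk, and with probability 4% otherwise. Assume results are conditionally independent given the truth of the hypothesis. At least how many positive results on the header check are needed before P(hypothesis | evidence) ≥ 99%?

4

Prior odds = 0.0004/0.9996 = 1/2499.
Likelihood ratio of a positive result = 0.9/0.04 = 22.5.
Target posterior odds = 0.99/0.01 = 99.
Need (1/2499) × 22.5ⁿ ≥ 99, i.e. 22.5ⁿ ≥ 247401.
22.5³ = 11390.625 falls short of 247401 but 22.5⁴ = 256289.0625 reaches it, so n = 4.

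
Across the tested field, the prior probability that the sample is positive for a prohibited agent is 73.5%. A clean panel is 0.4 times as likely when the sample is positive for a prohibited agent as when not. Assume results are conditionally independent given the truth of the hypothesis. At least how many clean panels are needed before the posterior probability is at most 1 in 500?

8

Prior odds = 0.735/0.265 = 147/53.
Likelihood ratio per clean panel = 0.4.
Target posterior odds = 0.002/0.998 = 1/499.
Need (147/53) × 0.4ⁿ ≤ 1/499, i.e. 0.4ⁿ ≤ 53/73353.
0.4⁷ = 128/78125 is still above 53/73353 but 0.4⁸ = 256/390625 is at or below it, so n = 8.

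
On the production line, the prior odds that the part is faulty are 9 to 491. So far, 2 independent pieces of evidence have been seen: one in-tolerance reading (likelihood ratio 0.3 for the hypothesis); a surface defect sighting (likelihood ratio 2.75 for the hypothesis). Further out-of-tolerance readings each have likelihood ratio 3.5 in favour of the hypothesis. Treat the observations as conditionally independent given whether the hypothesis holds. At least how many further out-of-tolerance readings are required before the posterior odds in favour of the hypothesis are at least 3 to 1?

5

Prior odds = 9/491.
Combined Bayes factor of the evidence already in hand = 0.3 × 2.75 = 0.825.
Odds after that evidence = (9/491) × 0.825 = 297/19640.
Target odds = 3.
Need 3.5ⁿ ≥ 3 ÷ (297/19640) = 19640/99.
3.5⁴ = 150.0625 falls short of 19640/99 but 3.5⁵ = 525.21875 reaches it, so n = 5.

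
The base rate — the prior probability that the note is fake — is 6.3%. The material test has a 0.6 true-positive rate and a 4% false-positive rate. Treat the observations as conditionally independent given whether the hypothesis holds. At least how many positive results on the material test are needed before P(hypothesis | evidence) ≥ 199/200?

3

Prior odds: 0.063 ÷ 0.937 = 63/937.
Likelihood ratio of a positive result = 0.6/0.04 = 15.
Target posterior odds = 0.995/0.005 = 199.
Need (63/937) × 15ⁿ ≥ 199, i.e. 15ⁿ ≥ 186463/63.
15² = 225 falls short of 186463/63 but 15³ = 3375 reaches it, so n = 3.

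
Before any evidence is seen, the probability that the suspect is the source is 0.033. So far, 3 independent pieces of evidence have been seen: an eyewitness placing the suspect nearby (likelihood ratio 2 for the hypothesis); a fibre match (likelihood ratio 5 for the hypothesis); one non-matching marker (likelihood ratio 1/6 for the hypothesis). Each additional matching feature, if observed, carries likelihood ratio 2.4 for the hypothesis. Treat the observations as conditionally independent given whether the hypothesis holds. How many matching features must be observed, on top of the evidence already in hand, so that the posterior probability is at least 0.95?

7

Prior odds = 0.033/0.967 = 33/967.
Combined Bayes factor of the evidence already in hand = 2 × 5 × (1/6) = 5/3.
Odds after that evidence = (33/967) × 5/3 = 55/967.
Target odds = 0.95/0.05 = 19.
Need 2.4ⁿ ≥ 19 ÷ (55/967) = 18373/55.
2.4⁶ = 2985984/15625 falls short of 18373/55 but 2.4⁷ = 35831808/78125 reaches it, so n = 7.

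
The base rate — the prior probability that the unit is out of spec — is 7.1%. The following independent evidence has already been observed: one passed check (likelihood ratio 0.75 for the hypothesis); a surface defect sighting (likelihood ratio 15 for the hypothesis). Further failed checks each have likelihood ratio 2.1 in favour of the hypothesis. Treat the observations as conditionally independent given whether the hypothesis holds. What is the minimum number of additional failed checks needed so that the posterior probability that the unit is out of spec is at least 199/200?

8

Prior odds = 0.071/0.929 = 71/929.
Combined Bayes factor of the evidence already in hand = 0.75 × 15 = 11.25.
Odds after that evidence = (71/929) × 11.25 = 3195/3716.
Target odds = 0.995/0.005 = 199.
Need 2.1ⁿ ≥ 199 ÷ (3195/3716) = 739484/3195.
2.1⁷ ≈180.109 falls short of 739484/3195 but 2.1⁸ ≈378.229 reaches it, so n = 8.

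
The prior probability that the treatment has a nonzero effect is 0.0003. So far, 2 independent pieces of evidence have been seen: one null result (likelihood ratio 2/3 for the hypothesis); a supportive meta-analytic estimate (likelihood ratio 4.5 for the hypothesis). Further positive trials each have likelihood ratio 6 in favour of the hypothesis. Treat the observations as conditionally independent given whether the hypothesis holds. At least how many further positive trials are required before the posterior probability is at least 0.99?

7

Prior odds = 0.0003/0.9997 = 3/9997.
Combined Bayes factor of the evidence already in hand = (2/3) × 4.5 = 3.
Odds after that evidence = (3/9997) × 3 = 9/9997.
Target odds = 0.99/0.01 = 99.
Need 6ⁿ ≥ 99 ÷ (9/9997) = 109967.
6⁶ = 46656 falls short of 109967 but 6⁷ = 279936 reaches it, so n = 7.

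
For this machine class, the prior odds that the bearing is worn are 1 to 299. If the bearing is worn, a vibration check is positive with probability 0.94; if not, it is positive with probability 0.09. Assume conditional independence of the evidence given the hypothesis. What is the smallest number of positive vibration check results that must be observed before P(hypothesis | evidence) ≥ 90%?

4

Prior odds = 1/299.
Likelihood ratio of a positive = 0.94/0.09 = 94/9.
Target odds: 0.9 ÷ 0.1 = 9.
Need (1/299) × (94/9)ⁿ ≥ 9, i.e. (94/9)ⁿ ≥ 2691.
(94/9)³ = 830584/729 falls short of 2691 but (94/9)⁴ = 78074896/6561 reaches it, so n = 4.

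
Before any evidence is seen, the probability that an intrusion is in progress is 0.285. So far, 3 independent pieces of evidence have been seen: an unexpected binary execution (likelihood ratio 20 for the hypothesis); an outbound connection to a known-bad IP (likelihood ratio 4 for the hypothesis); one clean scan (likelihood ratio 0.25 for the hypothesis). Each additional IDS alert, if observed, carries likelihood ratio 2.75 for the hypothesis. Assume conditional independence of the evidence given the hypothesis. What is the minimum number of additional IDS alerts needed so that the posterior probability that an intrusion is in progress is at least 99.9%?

Prior odds = 0.285/0.715 = 57/143.
Combined Bayes factor of the evidence already in hand = 20 × 4 × 0.25 = 20.
Odds after that evidence = (57/143) × 20 = 1140/143.
Target odds = 0.999/0.001 = 999.
Need 2.75ⁿ ≥ 999 ÷ (1140/143) = 47619/380.
2.75⁴ = 57.19140625 falls short of 47619/380 but 2.75⁵ = 161051/1024 reaches it, so n = 5.

5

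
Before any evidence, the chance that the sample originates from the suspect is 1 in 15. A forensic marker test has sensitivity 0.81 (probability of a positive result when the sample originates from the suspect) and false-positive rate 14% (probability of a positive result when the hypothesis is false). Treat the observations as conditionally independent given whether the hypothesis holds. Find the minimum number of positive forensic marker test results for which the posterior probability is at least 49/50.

Prior odds: (1/15) ÷ (14/15) = 1/14.
Likelihood ratio of a positive result = 0.81/0.14 = 81/14.
Target posterior odds = 0.98/0.02 = 49.
Require (81/14)ⁿ ≥ 49 ÷ (1/14) = 686.
(81/14)³ = 531441/2744 falls short of 686 but (81/14)⁴ = 43046721/38416 reaches it, so n = 4.

4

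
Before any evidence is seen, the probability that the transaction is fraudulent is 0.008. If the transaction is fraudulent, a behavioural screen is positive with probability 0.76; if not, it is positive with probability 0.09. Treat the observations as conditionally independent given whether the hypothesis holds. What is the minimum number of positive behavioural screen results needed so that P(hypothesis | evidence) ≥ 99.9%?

6

Prior odds = 0.008/0.992 = 1/124.
Likelihood ratio of a positive = 0.76/0.09 = 76/9.
Target posterior odds = 0.999/0.001 = 999.
Need (1/124) × (76/9)ⁿ ≥ 999, i.e. (76/9)ⁿ ≥ 123876.
(76/9)⁵ ≈42939.3 falls short of 123876 but (76/9)⁶ ≈362599 reaches it, so n = 6.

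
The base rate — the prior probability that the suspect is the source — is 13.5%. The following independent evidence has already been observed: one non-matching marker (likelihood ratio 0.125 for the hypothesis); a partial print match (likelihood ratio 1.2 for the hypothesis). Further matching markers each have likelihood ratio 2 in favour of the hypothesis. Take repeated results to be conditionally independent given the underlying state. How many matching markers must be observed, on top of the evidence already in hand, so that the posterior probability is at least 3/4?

Prior odds = 0.135/0.865 = 27/173.
Combined Bayes factor of the evidence already in hand = 0.125 × 1.2 = 0.15.
Odds after that evidence = (27/173) × 0.15 = 81/3460.
Target odds = 0.75/0.25 = 3.
Need 2ⁿ ≥ 3 ÷ (81/3460) = 3460/27.
2⁷ = 128 falls short of 3460/27 but 2⁸ = 256 reaches it, so n = 8.

8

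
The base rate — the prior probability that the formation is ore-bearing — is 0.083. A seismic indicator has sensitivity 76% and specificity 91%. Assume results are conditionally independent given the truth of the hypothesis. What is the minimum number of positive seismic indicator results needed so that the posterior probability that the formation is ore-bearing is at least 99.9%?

5

Prior odds = 0.083/0.917 = 83/917.
False-positive rate = 1 − 0.91 = 0.09; likelihood ratio of a positive = 0.76/0.09 = 76/9.
Target odds: 0.999 ÷ 0.001 = 999.
Need (83/917) × (76/9)ⁿ ≥ 999, i.e. (76/9)ⁿ ≥ 916083/83.
(76/9)⁴ = 33362176/6561 falls short of 916083/83 but (76/9)⁵ ≈42939.3 reaches it, so n = 5.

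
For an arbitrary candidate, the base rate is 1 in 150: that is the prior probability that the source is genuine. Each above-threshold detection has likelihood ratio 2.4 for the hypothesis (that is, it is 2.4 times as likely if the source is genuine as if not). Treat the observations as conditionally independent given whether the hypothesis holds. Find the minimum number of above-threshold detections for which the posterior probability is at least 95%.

10

Prior odds = (1/150)/(149/150) = 1/149.
Likelihood ratio per above-threshold detection = 2.4.
Target odds: 0.95 ÷ 0.05 = 19.
Require 2.4ⁿ ≥ 19 ÷ (1/149) = 2831.
2.4⁹ ≈2641.81 falls short of 2831 but 2.4¹⁰ ≈6340.34 reaches it, so n = 10.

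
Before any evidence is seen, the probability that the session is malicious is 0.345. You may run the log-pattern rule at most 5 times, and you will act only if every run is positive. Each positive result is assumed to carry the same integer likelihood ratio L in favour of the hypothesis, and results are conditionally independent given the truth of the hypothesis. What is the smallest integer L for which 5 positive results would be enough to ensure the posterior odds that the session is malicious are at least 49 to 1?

3

Prior odds = 0.345/0.655 = 69/131.
Target odds = 49.
Need L⁵ ≥ 49 ÷ (69/131) = 6419/69.
2⁵ = 32 < 6419/69 ≤ 243 = 3⁵, so L = 3.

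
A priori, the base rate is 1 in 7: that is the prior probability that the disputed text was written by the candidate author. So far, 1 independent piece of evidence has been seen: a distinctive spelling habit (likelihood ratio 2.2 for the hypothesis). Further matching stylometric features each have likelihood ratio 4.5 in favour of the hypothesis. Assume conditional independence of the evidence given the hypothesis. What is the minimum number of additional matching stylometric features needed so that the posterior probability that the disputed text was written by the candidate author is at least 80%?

Prior odds = (1/7)/(6/7) = 1/6.
Bayes factor of the evidence already in hand = 2.2.
Odds after that evidence = (1/6) × 2.2 = 11/30.
Target odds = 0.8/0.2 = 4.
Need 4.5ⁿ ≥ 4 ÷ (11/30) = 120/11.
4.5¹ = 4.5 falls short of 120/11 but 4.5² = 20.25 reaches it, so n = 2.

2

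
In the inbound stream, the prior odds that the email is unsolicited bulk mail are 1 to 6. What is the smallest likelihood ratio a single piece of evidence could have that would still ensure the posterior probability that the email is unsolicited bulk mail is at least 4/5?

Prior odds = 1/6.
Target odds = 0.8/0.2 = 4.
Required Bayes factor = 4 ÷ (1/6) = 24.

24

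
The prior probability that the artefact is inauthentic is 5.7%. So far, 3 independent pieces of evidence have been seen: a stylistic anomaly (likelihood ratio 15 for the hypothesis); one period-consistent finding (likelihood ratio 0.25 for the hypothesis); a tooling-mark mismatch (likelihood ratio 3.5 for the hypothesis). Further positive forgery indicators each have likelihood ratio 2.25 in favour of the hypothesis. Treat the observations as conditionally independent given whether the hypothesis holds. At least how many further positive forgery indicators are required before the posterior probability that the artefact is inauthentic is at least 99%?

Prior odds = 0.057/0.943 = 57/943.
Combined Bayes factor of the evidence already in hand = 15 × 0.25 × 3.5 = 13.125.
Odds after that evidence = (57/943) × 13.125 = 5985/7544.
Target odds = 0.99/0.01 = 99.
Need 2.25ⁿ ≥ 99 ÷ (5985/7544) = 82984/665.
2.25⁵ = 59049/1024 falls short of 82984/665 but 2.25⁶ = 531441/4096 reaches it, so n = 6.

6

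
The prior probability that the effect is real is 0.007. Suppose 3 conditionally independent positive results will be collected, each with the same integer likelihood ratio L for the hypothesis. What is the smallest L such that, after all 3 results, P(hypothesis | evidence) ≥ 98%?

20

Prior odds = 0.007/0.993 = 7/993.
Target odds = 0.98/0.02 = 49.
Need L³ ≥ 49 ÷ (7/993) = 6951.
19³ = 6859 < 6951 ≤ 8000 = 20³, so L = 20.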